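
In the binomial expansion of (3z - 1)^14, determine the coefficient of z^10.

59108049

The general term is C(14,j)·(3z)^j·(-1)^(14-j); the z^10 term has j = 10.
C(14,10) = 1001.
Coefficient = C(14,10) · 3^10 = 1001 · 59049 = 59108049.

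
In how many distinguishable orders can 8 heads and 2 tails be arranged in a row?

45

Choose positions for the heads: C(10,8) = 45.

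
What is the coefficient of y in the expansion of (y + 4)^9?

589824

The general term is C(9,j)·(y)^j·(4)^(9-j); the y^1 term has j = 1.
C(9,1) = 9.
Coefficient = C(9,1) · 4^8 = 9 · 65536 = 589824.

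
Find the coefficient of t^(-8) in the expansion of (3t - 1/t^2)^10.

General term: C(10,j)·(3t)^j·(-1/t^2)^(10-j), with t-exponent 1j − 2(10−j) = 3j − 20.
Set 3j − 20 = -8: j = 4.
C(10,4) = 210; 3^4 = 81; (-1)^6 = 1.
Coefficient = 210 · 81 · 1 = 17010.

17010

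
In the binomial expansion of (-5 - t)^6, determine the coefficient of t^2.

9375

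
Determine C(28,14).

C(28,14) = (28·27·26·25·24·23·22·21·20·19·18·17·16·15) / 14! = 3497296636753920000 / 87178291200 = 40116600.

40116600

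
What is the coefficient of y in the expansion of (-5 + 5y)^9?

17578125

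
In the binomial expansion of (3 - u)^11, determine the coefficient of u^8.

4455

The general term is C(11,j)·(3)^j·(-u)^(11-j); the u^8 term has j = 3.
C(11,3) = 165.
Coefficient = C(11,3) · 3^3 = 165 · 27 = 4455.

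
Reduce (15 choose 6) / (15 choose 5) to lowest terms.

C(n,k+1)/C(n,k) = (n−k)/(k+1) = (15−5)/(5+1) = 10/6 = 5/3.

5/3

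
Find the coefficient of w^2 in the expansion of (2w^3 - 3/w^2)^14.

1260971712

General term: C(14,j)·(2w^3)^j·(-3/w^2)^(14-j), with w-exponent 3j − 2(14−j) = 5j − 28.
Set 5j − 28 = 2: j = 6.
C(14,6) = 3003; 2^6 = 64; (-3)^8 = 6561.
Coefficient = 3003 · 64 · 6561 = 1260971712.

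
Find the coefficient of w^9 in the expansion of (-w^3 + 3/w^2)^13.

-1250964

General term: C(13,j)·(-w^3)^j·(3/w^2)^(13-j), with w-exponent 3j − 2(13−j) = 5j − 26.
Set 5j − 26 = 9: j = 7.
C(13,7) = 1716; (-1)^7 = -1; 3^6 = 729.
Coefficient = 1716 · (-1) · 729 = -1250964.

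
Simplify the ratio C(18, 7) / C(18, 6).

C(n,k+1)/C(n,k) = (n−k)/(k+1) = (18−6)/(6+1) = 12/7.

12/7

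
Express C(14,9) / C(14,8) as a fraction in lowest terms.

2/3

C(n,k+1)/C(n,k) = (n−k)/(k+1) = (14−8)/(8+1) = 6/9 = 2/3.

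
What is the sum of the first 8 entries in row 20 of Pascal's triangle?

137980

1 + 20 + 190 + 1140 + 4845 + 15504 + 38760 + 77520 = 137980.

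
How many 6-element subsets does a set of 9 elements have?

C(9,6) = C(9,3) by symmetry.
C(9,3) = (9·8·7) / 3! = 504 / 6 = 84.

84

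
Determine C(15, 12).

455

C(15,12) = C(15,3) by symmetry.
C(15,3) = (15·14·13) / 3! = 2730 / 6 = 455.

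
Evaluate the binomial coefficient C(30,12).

C(30,12) = (30·29·28·27·26·25·24·23·22·21·20·19) / 12! = 41430393164160000 / 479001600 = 86493225.

86493225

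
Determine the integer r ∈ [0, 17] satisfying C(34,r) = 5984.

C(34,r) increases on 0 ≤ r ≤ 17. C(34,2) = 561 and C(34,3) = 5984, so r = 3.

3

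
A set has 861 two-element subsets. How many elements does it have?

n(n−1)/2 = 861 ⇒ n(n−1) = 1722. Since 42·41 = 1722, n = 42.

42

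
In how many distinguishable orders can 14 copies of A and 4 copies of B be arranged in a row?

Choose positions for the A's: C(18,14) = 3060.

3060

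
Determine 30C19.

54627300

C(30,19) = C(30,11) by symmetry.
C(30,11) = (30·29·28·27·26·25·24·23·22·21·20) / 11! = 2180547008640000 / 39916800 = 54627300.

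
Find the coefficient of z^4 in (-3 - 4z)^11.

The general term is C(11,j)·(-3)^j·(-4z)^(11-j); the z^4 term has j = 7.
C(11,7) = 330.
Coefficient = C(11,7) · (-3)^7 · (-4)^4 = 330 · (-2187) · 256 = -184757760.

-184757760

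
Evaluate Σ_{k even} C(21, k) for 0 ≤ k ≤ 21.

1048576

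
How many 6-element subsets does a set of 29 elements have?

C(29,6) = (29·28·27·26·25·24) / 6! = 342014400 / 720 = 475020.

475020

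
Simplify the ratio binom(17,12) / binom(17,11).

1/2

C(n,k+1)/C(n,k) = (n−k)/(k+1) = (17−11)/(11+1) = 6/12 = 1/2.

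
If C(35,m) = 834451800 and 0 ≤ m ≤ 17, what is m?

12

C(35,m) increases on 0 ≤ m ≤ 17. C(35,11) = 417225900 and C(35,12) = 834451800, so m = 12.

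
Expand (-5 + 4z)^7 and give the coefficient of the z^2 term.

-1050000

The general term is C(7,j)·(-5)^j·(4z)^(7-j); the z^2 term has j = 5.
C(7,5) = 21.
Coefficient = C(7,5) · (-5)^5 · 4^2 = 21 · (-3125) · 16 = -1050000.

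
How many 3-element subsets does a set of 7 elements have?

C(7,3) = (7·6·5) / 3! = 210 / 6 = 35.

35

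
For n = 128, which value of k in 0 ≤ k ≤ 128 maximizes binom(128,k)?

64

C(128,k) is maximized at k = 128/2 = 64.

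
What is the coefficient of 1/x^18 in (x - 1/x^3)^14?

General term: C(14,j)·(x)^j·(-1/x^3)^(14-j), with x-exponent 1j − 3(14−j) = 4j − 42.
Set 4j − 42 = -18: j = 6.
C(14,6) = 3003; 1^6 = 1; (-1)^8 = 1.
Coefficient = 3003 · 1 · 1 = 3003.

3003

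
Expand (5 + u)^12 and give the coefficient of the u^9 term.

The general term is C(12,j)·(5)^j·(u)^(12-j); the u^9 term has j = 3.
C(12,3) = 220.
Coefficient = C(12,3) · 5^3 = 220 · 125 = 27500.

27500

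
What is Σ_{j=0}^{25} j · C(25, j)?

419430400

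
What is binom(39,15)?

25140840660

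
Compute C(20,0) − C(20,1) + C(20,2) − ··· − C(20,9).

The partial alternating sum Σ_{k=0}^{9} (−1)^k C(20,k) = (−1)^9 C(19,9) = -92378.

-92378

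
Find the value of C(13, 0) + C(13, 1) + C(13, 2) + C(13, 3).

1 + 13 + 78 + 286 = 378.

378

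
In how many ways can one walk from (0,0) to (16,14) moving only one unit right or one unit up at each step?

Each path is a sequence of 30 steps with 16 rights: C(30,16) = 145422675.

145422675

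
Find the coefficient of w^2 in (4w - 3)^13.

The general term is C(13,j)·(4w)^j·(-3)^(13-j); the w^2 term has j = 2.
C(13,2) = 78.
Coefficient = C(13,2) · 4^2 · (-3)^11 = 78 · 16 · (-177147) = -221079456.

-221079456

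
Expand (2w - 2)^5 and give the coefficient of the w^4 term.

-160

The general term is C(5,j)·(2w)^j·(-2)^(5-j); the w^4 term has j = 4.
C(5,4) = 5.
Coefficient = C(5,4) · 2^4 · (-2)^1 = 5 · 16 · (-2) = -160.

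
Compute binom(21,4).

5985

C(21,4) = (21·20·19·18) / 4! = 143640 / 24 = 5985.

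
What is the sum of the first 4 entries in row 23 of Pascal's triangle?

1 + 23 + 253 + 1771 = 2048.

2048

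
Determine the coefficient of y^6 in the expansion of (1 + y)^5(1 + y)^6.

Coefficient of y^6 = Σ_{j} C(5,j)·C(6,6-j) for j from 0 to 5.
= 1 + 30 + 150 + 200 + 75 + 6 = 462.

462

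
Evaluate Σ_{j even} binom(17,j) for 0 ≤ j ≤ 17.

65536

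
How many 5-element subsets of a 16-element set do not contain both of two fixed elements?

4004

All 5-subsets: C(16,5) = 4368. Those containing both fixed elements: C(14,3) = 364.
4368 − 364 = 4004.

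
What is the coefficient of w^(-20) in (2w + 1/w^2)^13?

312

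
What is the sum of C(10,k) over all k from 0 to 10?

1024

The entries of row 10 sum to 2^10 = 1024.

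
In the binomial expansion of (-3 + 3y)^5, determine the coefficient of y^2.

-2430

The general term is C(5,j)·(-3)^j·(3y)^(5-j); the y^2 term has j = 3.
C(5,3) = 10.
Coefficient = C(5,3) · (-3)^3 · 3^2 = 10 · (-27) · 9 = -2430.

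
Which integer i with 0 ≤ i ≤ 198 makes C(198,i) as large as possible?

C(198,i) is maximized at i = 198/2 = 99.

99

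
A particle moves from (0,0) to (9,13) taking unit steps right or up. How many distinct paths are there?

497420

Each path is a sequence of 22 steps with 9 rights: C(22,9) = 497420.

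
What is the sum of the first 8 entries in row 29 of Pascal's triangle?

2182396

1 + 29 + 406 + 3654 + 23751 + 118755 + 475020 + 1560780 = 2182396.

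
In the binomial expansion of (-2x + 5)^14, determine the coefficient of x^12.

9318400

The general term is C(14,j)·(-2x)^j·(5)^(14-j); the x^12 term has j = 12.
C(14,12) = 91.
Coefficient = C(14,12) · (-2)^12 · 5^2 = 91 · 4096 · 25 = 9318400.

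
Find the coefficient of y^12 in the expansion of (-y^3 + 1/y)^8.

-56

General term: C(8,j)·(-y^3)^j·(1/y)^(8-j), with y-exponent 3j − 1(8−j) = 4j − 8.
Set 4j − 8 = 12: j = 5.
C(8,5) = 56; (-1)^5 = -1; 1^3 = 1.
Coefficient = 56 · (-1) · 1 = -56.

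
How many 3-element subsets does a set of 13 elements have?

286

C(13,3) = (13·12·11) / 3! = 1716 / 6 = 286.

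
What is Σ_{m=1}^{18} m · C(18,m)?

2359296

Differentiating (1+x)^18 and setting x=1: Σ m·C(18,m) = 18·2^17 = 2359296.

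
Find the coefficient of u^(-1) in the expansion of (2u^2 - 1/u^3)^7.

General term: C(7,j)·(2u^2)^j·(-1/u^3)^(7-j), with u-exponent 2j − 3(7−j) = 5j − 21.
Set 5j − 21 = -1: j = 4.
C(7,4) = 35; 2^4 = 16; (-1)^3 = -1.
Coefficient = 35 · 16 · (-1) = -560.

-560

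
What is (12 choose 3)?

220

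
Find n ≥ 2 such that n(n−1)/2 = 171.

19

n(n−1)/2 = 171 ⇒ n(n−1) = 342. Since 19·18 = 342, n = 19.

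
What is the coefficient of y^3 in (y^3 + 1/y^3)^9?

General term: C(9,j)·(y^3)^j·(1/y^3)^(9-j), with y-exponent 3j − 3(9−j) = 6j − 27.
Set 6j − 27 = 3: j = 5.
C(9,5) = 126; 1^5 = 1; 1^4 = 1.
Coefficient = 126 · 1 · 1 = 126.

126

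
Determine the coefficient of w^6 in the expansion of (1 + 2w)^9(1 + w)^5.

53154

Coefficient of w^6 = Σ_{j} C(9,j)·2^j·C(5,6-j)·1^(6-j) for j from 1 to 6.
= 18 + 720 + 6720 + 20160 + 20160 + 5376 = 53154.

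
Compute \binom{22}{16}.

74613

C(22,16) = C(22,6) by symmetry.
C(22,6) = (22·21·20·19·18·17) / 6! = 53721360 / 720 = 74613.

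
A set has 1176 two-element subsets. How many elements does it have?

n(n−1)/2 = 1176 ⇒ n(n−1) = 2352. Since 49·48 = 2352, n = 49.

49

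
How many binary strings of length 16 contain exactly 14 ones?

Choose the 14 positions: C(16,14) = 120.

120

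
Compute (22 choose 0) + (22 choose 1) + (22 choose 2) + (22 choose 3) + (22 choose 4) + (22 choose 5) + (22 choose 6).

110056

1 + 22 + 231 + 1540 + 7315 + 26334 + 74613 = 110056.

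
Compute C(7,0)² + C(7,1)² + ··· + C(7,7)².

3432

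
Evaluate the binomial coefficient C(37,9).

124403620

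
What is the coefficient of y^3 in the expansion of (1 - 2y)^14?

-2912

The general term is C(14,j)·(1)^j·(-2y)^(14-j); the y^3 term has j = 11.
C(14,11) = 364.
Coefficient = C(14,11) · (-2)^3 = 364 · (-8) = -2912.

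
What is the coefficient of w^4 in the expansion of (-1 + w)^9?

-126

The general term is C(9,j)·(-1)^j·(w)^(9-j); the w^4 term has j = 5.
C(9,5) = 126.
Coefficient = C(9,5) · (-1)^5 = 126 · (-1) = -126.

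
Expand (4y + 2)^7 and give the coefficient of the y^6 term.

57344

The general term is C(7,j)·(4y)^j·(2)^(7-j); the y^6 term has j = 6.
C(7,6) = 7.
Coefficient = C(7,6) · 4^6 · 2^1 = 7 · 4096 · 2 = 57344.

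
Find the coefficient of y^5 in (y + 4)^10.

258048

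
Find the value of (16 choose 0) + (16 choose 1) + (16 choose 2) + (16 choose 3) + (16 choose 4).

1 + 16 + 120 + 560 + 1820 = 2517.

2517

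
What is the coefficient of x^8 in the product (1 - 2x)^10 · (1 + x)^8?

-303

Coefficient of x^8 = Σ_{j} C(10,j)·(-2)^j·C(8,8-j)·1^(8-j) for j from 0 to 8.
= 1 + (-160) + 5040 + (-53760) + 235200 + (-451584) + 376320 + (-122880) + 11520 = -303.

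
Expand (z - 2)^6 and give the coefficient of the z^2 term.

240

The general term is C(6,j)·(z)^j·(-2)^(6-j); the z^2 term has j = 2.
C(6,2) = 15.
Coefficient = C(6,2) · (-2)^4 = 15 · 16 = 240.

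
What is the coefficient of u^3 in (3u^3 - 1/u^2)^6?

-540

General term: C(6,j)·(3u^3)^j·(-1/u^2)^(6-j), with u-exponent 3j − 2(6−j) = 5j − 12.
Set 5j − 12 = 3: j = 3.
C(6,3) = 20; 3^3 = 27; (-1)^3 = -1.
Coefficient = 20 · 27 · (-1) = -540.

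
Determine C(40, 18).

113380261800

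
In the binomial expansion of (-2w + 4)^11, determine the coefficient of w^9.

The general term is C(11,j)·(-2w)^j·(4)^(11-j); the w^9 term has j = 9.
C(11,9) = 55.
Coefficient = C(11,9) · (-2)^9 · 4^2 = 55 · (-512) · 16 = -450560.

-450560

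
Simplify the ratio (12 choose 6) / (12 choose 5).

7/6

C(n,k+1)/C(n,k) = (n−k)/(k+1) = (12−5)/(5+1) = 7/6.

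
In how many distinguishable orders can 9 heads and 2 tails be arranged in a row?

55

Choose positions for the heads: C(11,9) = 55.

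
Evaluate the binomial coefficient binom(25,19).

177100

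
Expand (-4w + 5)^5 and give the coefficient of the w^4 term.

6400

The general term is C(5,j)·(-4w)^j·(5)^(5-j); the w^4 term has j = 4.
C(5,4) = 5.
Coefficient = C(5,4) · (-4)^4 · 5^1 = 5 · 256 · 5 = 6400.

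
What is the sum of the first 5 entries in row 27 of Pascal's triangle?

1 + 27 + 351 + 2925 + 17550 = 20854.

20854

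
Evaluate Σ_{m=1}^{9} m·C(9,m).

Differentiating (1+x)^9 and setting x=1: Σ m·C(9,m) = 9·2^8 = 2304.

2304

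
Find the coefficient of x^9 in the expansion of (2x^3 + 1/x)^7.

General term: C(7,j)·(2x^3)^j·(1/x)^(7-j), with x-exponent 3j − 1(7−j) = 4j − 7.
Set 4j − 7 = 9: j = 4.
C(7,4) = 35; 2^4 = 16; 1^3 = 1.
Coefficient = 35 · 16 · 1 = 560.

560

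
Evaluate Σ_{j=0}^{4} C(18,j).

1 + 18 + 153 + 816 + 3060 = 4048.

4048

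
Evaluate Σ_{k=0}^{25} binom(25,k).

33554432

The entries of row 25 sum to 2^25 = 33554432.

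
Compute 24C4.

10626

C(24,4) = (24·23·22·21) / 4! = 255024 / 24 = 10626.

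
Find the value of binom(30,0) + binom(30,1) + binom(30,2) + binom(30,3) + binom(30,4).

1 + 30 + 435 + 4060 + 27405 = 31931.

31931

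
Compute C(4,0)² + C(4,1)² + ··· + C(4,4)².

Σ C(4,i)² is the coefficient of x^4 in (1+x)^4(1+x)^4 = (1+x)^8, i.e. C(8,4) = 70.

70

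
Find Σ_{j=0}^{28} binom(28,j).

268435456

The entries of row 28 sum to 2^28 = 268435456.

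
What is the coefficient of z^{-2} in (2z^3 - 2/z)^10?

46080

General term: C(10,j)·(2z^3)^j·(-2/z)^(10-j), with z-exponent 3j − 1(10−j) = 4j − 10.
Set 4j − 10 = -2: j = 2.
C(10,2) = 45; 2^2 = 4; (-2)^8 = 256.
Coefficient = 45 · 4 · 256 = 46080.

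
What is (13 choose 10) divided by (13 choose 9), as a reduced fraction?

2/5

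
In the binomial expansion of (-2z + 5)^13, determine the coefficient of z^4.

22343750000

The general term is C(13,j)·(-2z)^j·(5)^(13-j); the z^4 term has j = 4.
C(13,4) = 715.
Coefficient = C(13,4) · (-2)^4 · 5^9 = 715 · 16 · 1953125 = 22343750000.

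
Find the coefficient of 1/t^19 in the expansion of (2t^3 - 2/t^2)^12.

-49152

General term: C(12,j)·(2t^3)^j·(-2/t^2)^(12-j), with t-exponent 3j − 2(12−j) = 5j − 24.
Set 5j − 24 = -19: j = 1.
C(12,1) = 12; 2^1 = 2; (-2)^11 = -2048.
Coefficient = 12 · 2 · (-2048) = -49152.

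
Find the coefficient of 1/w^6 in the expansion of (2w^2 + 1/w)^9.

18

General term: C(9,j)·(2w^2)^j·(1/w)^(9-j), with w-exponent 2j − 1(9−j) = 3j − 9.
Set 3j − 9 = -6: j = 1.
C(9,1) = 9; 2^1 = 2; 1^8 = 1.
Coefficient = 9 · 2 · 1 = 18.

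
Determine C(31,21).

C(31,21) = C(31,10) by symmetry.
C(31,10) = (31·30·29·28·27·26·25·24·23·22) / 10! = 160945136352000 / 3628800 = 44352165.

44352165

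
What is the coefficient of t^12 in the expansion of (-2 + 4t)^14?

The general term is C(14,j)·(-2)^j·(4t)^(14-j); the t^12 term has j = 2.
C(14,2) = 91.
Coefficient = C(14,2) · (-2)^2 · 4^12 = 91 · 4 · 16777216 = 6106906624.

6106906624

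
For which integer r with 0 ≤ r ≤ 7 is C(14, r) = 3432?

C(14,r) increases on 0 ≤ r ≤ 7. C(14,6) = 3003 and C(14,7) = 3432, so r = 7.

7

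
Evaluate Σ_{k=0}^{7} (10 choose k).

1 + 10 + 45 + 120 + 210 + 252 + 210 + 120 = 968.

968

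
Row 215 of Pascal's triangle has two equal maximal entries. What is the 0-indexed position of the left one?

107

For odd n = 215, C(215,j) peaks at j = (n−1)/2 and (n+1)/2; the smaller is 107.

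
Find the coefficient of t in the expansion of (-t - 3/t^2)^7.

General term: C(7,j)·(-t)^j·(-3/t^2)^(7-j), with t-exponent 1j − 2(7−j) = 3j − 14.
Set 3j − 14 = 1: j = 5.
C(7,5) = 21; (-1)^5 = -1; (-3)^2 = 9.
Coefficient = 21 · (-1) · 9 = -189.

-189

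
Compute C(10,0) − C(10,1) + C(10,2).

36

The partial alternating sum Σ_{k=0}^{2} (−1)^k C(10,k) = (−1)^2 C(9,2) = 36.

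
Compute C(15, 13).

105

C(15,13) = C(15,2) by symmetry.
C(15,2) = (15·14) / 2! = 210 / 2 = 105.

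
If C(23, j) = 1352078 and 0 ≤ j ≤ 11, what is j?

11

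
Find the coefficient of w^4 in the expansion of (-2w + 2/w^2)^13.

General term: C(13,j)·(-2w)^j·(2/w^2)^(13-j), with w-exponent 1j − 2(13−j) = 3j − 26.
Set 3j − 26 = 4: j = 10.
C(13,10) = 286; (-2)^10 = 1024; 2^3 = 8.
Coefficient = 286 · 1024 · 8 = 2342912.

2342912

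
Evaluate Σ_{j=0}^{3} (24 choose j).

2325

1 + 24 + 276 + 2024 = 2325.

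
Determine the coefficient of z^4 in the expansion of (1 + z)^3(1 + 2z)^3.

66

Coefficient of z^4 = Σ_{j} C(3,j)·1^j·C(3,4-j)·2^(4-j) for j from 1 to 3.
= 24 + 36 + 6 = 66.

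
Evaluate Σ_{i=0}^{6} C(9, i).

466

1 + 9 + 36 + 84 + 126 + 126 + 84 = 466.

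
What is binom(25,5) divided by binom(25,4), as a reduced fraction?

21/5

C(n,k+1)/C(n,k) = (n−k)/(k+1) = (25−4)/(4+1) = 21/5.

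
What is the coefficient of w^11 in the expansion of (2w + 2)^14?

The general term is C(14,j)·(2w)^j·(2)^(14-j); the w^11 term has j = 11.
C(14,11) = 364.
Coefficient = C(14,11) · 2^11 · 2^3 = 364 · 2048 · 8 = 5963776.

5963776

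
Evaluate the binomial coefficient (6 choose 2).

15

C(6,2) = (6·5) / 2! = 30 / 2 = 15.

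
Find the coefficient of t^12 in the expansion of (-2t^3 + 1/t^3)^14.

-1025024

General term: C(14,j)·(-2t^3)^j·(1/t^3)^(14-j), with t-exponent 3j − 3(14−j) = 6j − 42.
Set 6j − 42 = 12: j = 9.
C(14,9) = 2002; (-2)^9 = -512; 1^5 = 1.
Coefficient = 2002 · (-512) · 1 = -1025024.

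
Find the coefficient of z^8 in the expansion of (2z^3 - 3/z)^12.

General term: C(12,j)·(2z^3)^j·(-3/z)^(12-j), with z-exponent 3j − 1(12−j) = 4j − 12.
Set 4j − 12 = 8: j = 5.
C(12,5) = 792; 2^5 = 32; (-3)^7 = -2187.
Coefficient = 792 · 32 · (-2187) = -55427328.

-55427328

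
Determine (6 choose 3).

20

C(6,3) = (6·5·4) / 3! = 120 / 6 = 20.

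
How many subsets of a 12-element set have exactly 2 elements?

66

Choose the 2 positions: C(12,2) = 66.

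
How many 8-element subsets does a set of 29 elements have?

4292145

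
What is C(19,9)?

92378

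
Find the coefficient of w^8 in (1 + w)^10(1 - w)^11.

210

Coefficient of w^8 = Σ_{j} C(10,j)·1^j·C(11,8-j)·(-1)^(8-j) for j from 0 to 8.
= 165 + (-3300) + 20790 + (-55440) + 69300 + (-41580) + 11550 + (-1320) + 45 = 210.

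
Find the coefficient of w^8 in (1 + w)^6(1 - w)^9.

Coefficient of w^8 = Σ_{j} C(6,j)·1^j·C(9,8-j)·(-1)^(8-j) for j from 0 to 6.
= 9 + (-216) + 1260 + (-2520) + 1890 + (-504) + 36 = -45.

-45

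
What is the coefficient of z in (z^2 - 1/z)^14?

-2002

General term: C(14,j)·(z^2)^j·(-1/z)^(14-j), with z-exponent 2j − 1(14−j) = 3j − 14.
Set 3j − 14 = 1: j = 5.
C(14,5) = 2002; 1^5 = 1; (-1)^9 = -1.
Coefficient = 2002 · 1 · (-1) = -2002.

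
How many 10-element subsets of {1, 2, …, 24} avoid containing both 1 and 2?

1641486

All 10-subsets: C(24,10) = 1961256. Those containing both fixed elements: C(22,8) = 319770.
1961256 − 319770 = 1641486.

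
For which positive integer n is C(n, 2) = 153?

n(n−1)/2 = 153 ⇒ n(n−1) = 306. Since 18·17 = 306, n = 18.

18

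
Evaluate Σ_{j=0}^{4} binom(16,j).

2517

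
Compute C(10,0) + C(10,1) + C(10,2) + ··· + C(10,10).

Setting x = 1 in (1+x)^10 gives Σ C(10,j) = 2^10 = 1024.

1024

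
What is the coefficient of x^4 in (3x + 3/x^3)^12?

General term: C(12,j)·(3x)^j·(3/x^3)^(12-j), with x-exponent 1j − 3(12−j) = 4j − 36.
Set 4j − 36 = 4: j = 10.
C(12,10) = 66; 3^10 = 59049; 3^2 = 9.
Coefficient = 66 · 59049 · 9 = 35075106.

35075106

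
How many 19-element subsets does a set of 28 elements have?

6906900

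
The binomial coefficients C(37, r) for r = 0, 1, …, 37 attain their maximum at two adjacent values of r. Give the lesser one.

18

For odd n = 37, C(37,r) peaks at r = (n−1)/2 and (n+1)/2; the lesser is 18.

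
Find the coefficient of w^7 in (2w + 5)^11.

26400000

The general term is C(11,j)·(2w)^j·(5)^(11-j); the w^7 term has j = 7.
C(11,7) = 330.
Coefficient = C(11,7) · 2^7 · 5^4 = 330 · 128 · 625 = 26400000.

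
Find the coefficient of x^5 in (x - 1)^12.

The general term is C(12,j)·(x)^j·(-1)^(12-j); the x^5 term has j = 5.
C(12,5) = 792.
Coefficient = C(12,5) · (-1)^7 = 792 · (-1) = -792.

-792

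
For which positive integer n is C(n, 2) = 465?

31

n(n−1)/2 = 465 ⇒ n(n−1) = 930. Since 31·30 = 930, n = 31.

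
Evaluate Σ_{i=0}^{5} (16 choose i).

1 + 16 + 120 + 560 + 1820 + 4368 = 6885.

6885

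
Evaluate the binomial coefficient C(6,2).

C(6,2) = (6·5) / 2! = 30 / 2 = 15.

15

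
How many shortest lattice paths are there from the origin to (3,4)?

Each path is a sequence of 7 steps with 3 rights: C(7,3) = 35.

35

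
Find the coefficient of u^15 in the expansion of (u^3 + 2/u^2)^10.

General term: C(10,j)·(u^3)^j·(2/u^2)^(10-j), with u-exponent 3j − 2(10−j) = 5j − 20.
Set 5j − 20 = 15: j = 7.
C(10,7) = 120; 1^7 = 1; 2^3 = 8.
Coefficient = 120 · 1 · 8 = 960.

960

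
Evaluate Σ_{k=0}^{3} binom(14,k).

470

1 + 14 + 91 + 364 = 470.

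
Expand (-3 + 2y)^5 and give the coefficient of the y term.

810

The general term is C(5,j)·(-3)^j·(2y)^(5-j); the y^1 term has j = 4.
C(5,4) = 5.
Coefficient = C(5,4) · (-3)^4 · 2^1 = 5 · 81 · 2 = 810.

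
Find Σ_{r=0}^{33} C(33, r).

8589934592

Setting x = 1 in (1+x)^33 gives Σ C(33,r) = 2^33 = 8589934592.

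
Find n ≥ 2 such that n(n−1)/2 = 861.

n(n−1)/2 = 861 ⇒ n(n−1) = 1722. Since 42·41 = 1722, n = 42.

42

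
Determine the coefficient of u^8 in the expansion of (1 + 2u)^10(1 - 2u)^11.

Coefficient of u^8 = Σ_{j} C(10,j)·2^j·C(11,8-j)·(-2)^(8-j) for j from 0 to 8.
= 42240 + (-844800) + 5322240 + (-14192640) + 17740800 + (-10644480) + 2956800 + (-337920) + 11520 = 53760.

53760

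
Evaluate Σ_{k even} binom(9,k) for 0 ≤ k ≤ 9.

256

Half of (1+1)^9 + (1−1)^9 gives the even-index sum: 2^8 = 256.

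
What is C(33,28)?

C(33,28) = C(33,5) by symmetry.
C(33,5) = (33·32·31·30·29) / 5! = 28480320 / 120 = 237336.

237336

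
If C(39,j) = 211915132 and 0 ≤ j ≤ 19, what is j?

9

C(39,j) increases on 0 ≤ j ≤ 19. C(39,8) = 61523748 and C(39,9) = 211915132, so j = 9.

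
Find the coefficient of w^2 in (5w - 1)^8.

700

The general term is C(8,j)·(5w)^j·(-1)^(8-j); the w^2 term has j = 2.
C(8,2) = 28.
Coefficient = C(8,2) · 5^2 = 28 · 25 = 700.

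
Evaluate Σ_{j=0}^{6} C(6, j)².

924

Σ C(6,j)² is the coefficient of x^6 in (1+x)^6(1+x)^6 = (1+x)^12, i.e. C(12,6) = 924.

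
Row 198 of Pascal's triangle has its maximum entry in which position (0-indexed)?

99

C(198,j) is maximized at j = 198/2 = 99.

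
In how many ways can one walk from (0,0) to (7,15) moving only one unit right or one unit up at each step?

170544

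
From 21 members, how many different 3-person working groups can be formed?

This is C(21,3) = 1330.

1330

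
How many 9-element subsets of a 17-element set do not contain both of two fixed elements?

17875

All 9-subsets: C(17,9) = 24310. Those containing both fixed elements: C(15,7) = 6435.
24310 − 6435 = 17875.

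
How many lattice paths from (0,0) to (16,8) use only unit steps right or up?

Each path is a sequence of 24 steps with 16 rights: C(24,16) = 735471.

735471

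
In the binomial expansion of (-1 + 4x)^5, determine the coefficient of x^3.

The general term is C(5,j)·(-1)^j·(4x)^(5-j); the x^3 term has j = 2.
C(5,2) = 10.
Coefficient = C(5,2) · 4^3 = 10 · 64 = 640.

640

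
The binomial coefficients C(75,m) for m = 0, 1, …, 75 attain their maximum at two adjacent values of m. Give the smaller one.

For odd n = 75, C(75,m) peaks at m = (n−1)/2 and (n+1)/2; the smaller is 37.

37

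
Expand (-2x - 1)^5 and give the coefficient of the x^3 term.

-80

The general term is C(5,j)·(-2x)^j·(-1)^(5-j); the x^3 term has j = 3.
C(5,3) = 10.
Coefficient = C(5,3) · (-2)^3 = 10 · (-8) = -80.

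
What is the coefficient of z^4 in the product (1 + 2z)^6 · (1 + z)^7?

3075

Coefficient of z^4 = Σ_{j} C(6,j)·2^j·C(7,4-j)·1^(4-j) for j from 0 to 4.
= 35 + 420 + 1260 + 1120 + 240 = 3075.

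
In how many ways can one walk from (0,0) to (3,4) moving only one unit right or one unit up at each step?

35

Each path is a sequence of 7 steps with 3 rights: C(7,3) = 35.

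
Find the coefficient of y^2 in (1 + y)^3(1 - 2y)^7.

45

Coefficient of y^2 = Σ_{j} C(3,j)·1^j·C(7,2-j)·(-2)^(2-j) for j from 0 to 2.
= 84 + (-42) + 3 = 45.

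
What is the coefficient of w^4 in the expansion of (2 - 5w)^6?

The general term is C(6,j)·(2)^j·(-5w)^(6-j); the w^4 term has j = 2.
C(6,2) = 15.
Coefficient = C(6,2) · 2^2 · (-5)^4 = 15 · 4 · 625 = 37500.

37500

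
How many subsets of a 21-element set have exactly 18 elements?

Choose the 18 positions: C(21,18) = 1330.

1330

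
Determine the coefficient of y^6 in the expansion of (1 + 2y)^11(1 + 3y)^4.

Coefficient of y^6 = Σ_{j} C(11,j)·2^j·C(4,6-j)·3^(6-j) for j from 2 to 6.
= 17820 + 142560 + 285120 + 177408 + 29568 = 652476.

652476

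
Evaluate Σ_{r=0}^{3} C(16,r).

1 + 16 + 120 + 560 = 697.

697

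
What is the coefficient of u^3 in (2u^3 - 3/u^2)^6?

General term: C(6,j)·(2u^3)^j·(-3/u^2)^(6-j), with u-exponent 3j − 2(6−j) = 5j − 12.
Set 5j − 12 = 3: j = 3.
C(6,3) = 20; 2^3 = 8; (-3)^3 = -27.
Coefficient = 20 · 8 · (-27) = -4320.

-4320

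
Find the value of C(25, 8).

C(25,8) = (25·24·23·22·21·20·19·18) / 8! = 43609104000 / 40320 = 1081575.

1081575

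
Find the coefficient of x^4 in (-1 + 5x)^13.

The general term is C(13,j)·(-1)^j·(5x)^(13-j); the x^4 term has j = 9.
C(13,9) = 715.
Coefficient = C(13,9) · (-1)^9 · 5^4 = 715 · (-1) · 625 = -446875.

-446875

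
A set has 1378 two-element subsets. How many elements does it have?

n(n−1)/2 = 1378 ⇒ n(n−1) = 2756. Since 53·52 = 2756, n = 53.

53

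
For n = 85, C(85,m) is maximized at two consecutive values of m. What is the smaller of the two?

42

For odd n = 85, C(85,m) peaks at m = (n−1)/2 and (n+1)/2; the smaller is 42.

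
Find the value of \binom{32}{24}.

C(32,24) = C(32,8) by symmetry.
C(32,8) = (32·31·30·29·28·27·26·25) / 8! = 424097856000 / 40320 = 10518300.

10518300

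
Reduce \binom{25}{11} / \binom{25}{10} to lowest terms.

C(n,k+1)/C(n,k) = (n−k)/(k+1) = (25−10)/(10+1) = 15/11.

15/11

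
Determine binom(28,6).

C(28,6) = (28·27·26·25·24·23) / 6! = 271252800 / 720 = 376740.

376740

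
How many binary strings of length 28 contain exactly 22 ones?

Choose the 22 positions: C(28,22) = 376740.

376740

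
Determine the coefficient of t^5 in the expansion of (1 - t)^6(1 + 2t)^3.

-36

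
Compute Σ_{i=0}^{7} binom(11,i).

1816

1 + 11 + 55 + 165 + 330 + 462 + 462 + 330 = 1816.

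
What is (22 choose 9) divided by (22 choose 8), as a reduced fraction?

C(n,k+1)/C(n,k) = (n−k)/(k+1) = (22−8)/(8+1) = 14/9.

14/9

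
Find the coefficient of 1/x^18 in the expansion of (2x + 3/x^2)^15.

General term: C(15,j)·(2x)^j·(3/x^2)^(15-j), with x-exponent 1j − 2(15−j) = 3j − 30.
Set 3j − 30 = -18: j = 4.
C(15,4) = 1365; 2^4 = 16; 3^11 = 177147.
Coefficient = 1365 · 16 · 177147 = 3868890480.

3868890480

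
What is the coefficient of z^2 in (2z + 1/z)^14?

General term: C(14,j)·(2z)^j·(1/z)^(14-j), with z-exponent 1j − 1(14−j) = 2j − 14.
Set 2j − 14 = 2: j = 8.
C(14,8) = 3003; 2^8 = 256; 1^6 = 1.
Coefficient = 3003 · 256 · 1 = 768768.

768768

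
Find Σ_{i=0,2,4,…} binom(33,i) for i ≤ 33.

4294967296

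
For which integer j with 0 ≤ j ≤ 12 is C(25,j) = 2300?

3

C(25,j) increases on 0 ≤ j ≤ 12. C(25,2) = 300 and C(25,3) = 2300, so j = 3.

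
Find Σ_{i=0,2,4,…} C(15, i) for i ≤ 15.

16384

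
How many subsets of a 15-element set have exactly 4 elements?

Choose the 4 positions: C(15,4) = 1365.

1365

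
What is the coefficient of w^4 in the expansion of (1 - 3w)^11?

26730

The general term is C(11,j)·(1)^j·(-3w)^(11-j); the w^4 term has j = 7.
C(11,7) = 330.
Coefficient = C(11,7) · (-3)^4 = 330 · 81 = 26730.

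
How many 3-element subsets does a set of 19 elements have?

969

C(19,3) = (19·18·17) / 3! = 5814 / 6 = 969.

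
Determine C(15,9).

C(15,9) = C(15,6) by symmetry.
C(15,6) = (15·14·13·12·11·10) / 6! = 3603600 / 720 = 5005.

5005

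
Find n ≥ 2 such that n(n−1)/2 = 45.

n(n−1)/2 = 45 ⇒ n(n−1) = 90. Since 10·9 = 90, n = 10.

10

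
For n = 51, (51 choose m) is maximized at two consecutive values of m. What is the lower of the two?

25

For odd n = 51, C(51,m) peaks at m = (n−1)/2 and (n+1)/2; the lower is 25.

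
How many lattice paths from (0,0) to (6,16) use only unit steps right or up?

74613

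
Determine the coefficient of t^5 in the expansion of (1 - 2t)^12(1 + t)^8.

1896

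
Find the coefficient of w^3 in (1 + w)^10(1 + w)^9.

Coefficient of w^3 = Σ_{j} C(10,j)·C(9,3-j) for j from 0 to 3.
= 84 + 360 + 405 + 120 = 969.

969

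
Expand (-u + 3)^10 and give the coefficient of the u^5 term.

The general term is C(10,j)·(-u)^j·(3)^(10-j); the u^5 term has j = 5.
C(10,5) = 252.
Coefficient = C(10,5) · (-1)^5 · 3^5 = 252 · (-1) · 243 = -61236.

-61236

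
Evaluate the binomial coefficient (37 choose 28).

C(37,28) = C(37,9) by symmetry.
C(37,9) = (37·36·35·34·33·32·31·30·29) / 9! = 45143585625600 / 362880 = 124403620.

124403620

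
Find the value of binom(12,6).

924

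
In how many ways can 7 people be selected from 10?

120

This is C(10,7) = 120.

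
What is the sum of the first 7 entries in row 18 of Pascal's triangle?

31180

1 + 18 + 153 + 816 + 3060 + 8568 + 18564 = 31180.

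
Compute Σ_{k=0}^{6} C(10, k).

848

1 + 10 + 45 + 120 + 210 + 252 + 210 = 848.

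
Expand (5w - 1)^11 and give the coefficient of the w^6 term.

The general term is C(11,j)·(5w)^j·(-1)^(11-j); the w^6 term has j = 6.
C(11,6) = 462.
Coefficient = C(11,6) · 5^6 · (-1)^5 = 462 · 15625 · (-1) = -7218750.

-7218750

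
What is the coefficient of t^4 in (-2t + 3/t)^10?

-414720

General term: C(10,j)·(-2t)^j·(3/t)^(10-j), with t-exponent 1j − 1(10−j) = 2j − 10.
Set 2j − 10 = 4: j = 7.
C(10,7) = 120; (-2)^7 = -128; 3^3 = 27.
Coefficient = 120 · (-128) · 27 = -414720.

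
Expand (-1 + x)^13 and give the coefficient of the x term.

13

The general term is C(13,j)·(-1)^j·(x)^(13-j); the x^1 term has j = 12.
C(13,12) = 13.
Coefficient = C(13,12) = 13.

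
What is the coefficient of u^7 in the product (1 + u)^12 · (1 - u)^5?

176

Coefficient of u^7 = Σ_{j} C(12,j)·1^j·C(5,7-j)·(-1)^(7-j) for j from 2 to 7.
= (-66) + 1100 + (-4950) + 7920 + (-4620) + 792 = 176.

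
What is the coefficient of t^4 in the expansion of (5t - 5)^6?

234375

The general term is C(6,j)·(5t)^j·(-5)^(6-j); the t^4 term has j = 4.
C(6,4) = 15.
Coefficient = C(6,4) · 5^4 · (-5)^2 = 15 · 625 · 25 = 234375.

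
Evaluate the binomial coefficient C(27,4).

17550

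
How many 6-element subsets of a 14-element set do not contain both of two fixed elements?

All 6-subsets: C(14,6) = 3003. Those containing both fixed elements: C(12,4) = 495.
3003 − 495 = 2508.

2508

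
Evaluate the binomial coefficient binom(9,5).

C(9,5) = C(9,4) by symmetry.
C(9,4) = (9·8·7·6) / 4! = 3024 / 24 = 126.

126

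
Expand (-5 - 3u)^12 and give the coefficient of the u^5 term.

15035625000

The general term is C(12,j)·(-5)^j·(-3u)^(12-j); the u^5 term has j = 7.
C(12,7) = 792.
Coefficient = C(12,7) · (-5)^7 · (-3)^5 = 792 · (-78125) · (-243) = 15035625000.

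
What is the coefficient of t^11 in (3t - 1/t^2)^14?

General term: C(14,j)·(3t)^j·(-1/t^2)^(14-j), with t-exponent 1j − 2(14−j) = 3j − 28.
Set 3j − 28 = 11: j = 13.
C(14,13) = 14; 3^13 = 1594323; (-1)^1 = -1.
Coefficient = 14 · 1594323 · (-1) = -22320522.

-22320522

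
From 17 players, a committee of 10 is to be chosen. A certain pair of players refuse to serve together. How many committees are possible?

13013

All 10-subsets: C(17,10) = 19448. Those containing both fixed elements: C(15,8) = 6435.
19448 − 6435 = 13013.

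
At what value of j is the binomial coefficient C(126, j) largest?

63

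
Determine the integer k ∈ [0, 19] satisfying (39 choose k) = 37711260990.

C(39,k) increases on 0 ≤ k ≤ 19. C(39,15) = 25140840660 and C(39,16) = 37711260990, so k = 16.

16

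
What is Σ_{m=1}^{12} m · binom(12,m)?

24576

Since m·C(12,m) = 12·C(11,m−1), the sum is 12·2^11 = 12·2048 = 24576.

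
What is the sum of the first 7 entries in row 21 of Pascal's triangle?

82160

1 + 21 + 210 + 1330 + 5985 + 20349 + 54264 = 82160.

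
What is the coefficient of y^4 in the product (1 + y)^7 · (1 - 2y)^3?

Coefficient of y^4 = Σ_{j} C(7,j)·1^j·C(3,4-j)·(-2)^(4-j) for j from 1 to 4.
= (-56) + 252 + (-210) + 35 = 21.

21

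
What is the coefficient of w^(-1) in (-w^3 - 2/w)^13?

General term: C(13,j)·(-w^3)^j·(-2/w)^(13-j), with w-exponent 3j − 1(13−j) = 4j − 13.
Set 4j − 13 = -1: j = 3.
C(13,3) = 286; (-1)^3 = -1; (-2)^10 = 1024.
Coefficient = 286 · (-1) · 1024 = -292864.

-292864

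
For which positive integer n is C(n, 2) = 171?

19

n(n−1)/2 = 171 ⇒ n(n−1) = 342. Since 19·18 = 342, n = 19.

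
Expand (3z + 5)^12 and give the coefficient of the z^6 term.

10524937500

The general term is C(12,j)·(3z)^j·(5)^(12-j); the z^6 term has j = 6.
C(12,6) = 924.
Coefficient = C(12,6) · 3^6 · 5^6 = 924 · 729 · 15625 = 10524937500.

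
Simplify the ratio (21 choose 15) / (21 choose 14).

7/15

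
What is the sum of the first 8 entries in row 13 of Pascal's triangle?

5812

1 + 13 + 78 + 286 + 715 + 1287 + 1716 + 1716 = 5812.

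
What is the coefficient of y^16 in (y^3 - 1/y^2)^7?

General term: C(7,j)·(y^3)^j·(-1/y^2)^(7-j), with y-exponent 3j − 2(7−j) = 5j − 14.
Set 5j − 14 = 16: j = 6.
C(7,6) = 7; 1^6 = 1; (-1)^1 = -1.
Coefficient = 7 · 1 · (-1) = -7.

-7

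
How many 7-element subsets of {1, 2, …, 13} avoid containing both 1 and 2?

All 7-subsets: C(13,7) = 1716. Those containing both fixed elements: C(11,5) = 462.
1716 − 462 = 1254.

1254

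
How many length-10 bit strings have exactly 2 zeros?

45

Choose the 2 positions: C(10,2) = 45.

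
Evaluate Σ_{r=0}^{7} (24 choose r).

1 + 24 + 276 + 2024 + 10626 + 42504 + 134596 + 346104 = 536155.

536155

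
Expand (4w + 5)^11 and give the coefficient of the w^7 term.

The general term is C(11,j)·(4w)^j·(5)^(11-j); the w^7 term has j = 7.
C(11,7) = 330.
Coefficient = C(11,7) · 4^7 · 5^4 = 330 · 16384 · 625 = 3379200000.

3379200000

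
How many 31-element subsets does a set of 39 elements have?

61523748

C(39,31) = C(39,8) by symmetry.
C(39,8) = (39·38·37·36·35·34·33·32) / 8! = 2480637519360 / 40320 = 61523748.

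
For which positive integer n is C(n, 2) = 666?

37

n(n−1)/2 = 666 ⇒ n(n−1) = 1332. Since 37·36 = 1332, n = 37.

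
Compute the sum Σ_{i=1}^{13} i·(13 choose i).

53248

Differentiating (1+x)^13 and setting x=1: Σ i·C(13,i) = 13·2^12 = 53248.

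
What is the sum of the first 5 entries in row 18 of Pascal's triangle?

1 + 18 + 153 + 816 + 3060 = 4048.

4048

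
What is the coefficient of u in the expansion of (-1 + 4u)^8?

-32

The general term is C(8,j)·(-1)^j·(4u)^(8-j); the u^1 term has j = 7.
C(8,7) = 8.
Coefficient = C(8,7) · (-1)^7 · 4^1 = 8 · (-1) · 4 = -32.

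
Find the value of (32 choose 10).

C(32,10) = (32·31·30·29·28·27·26·25·24·23) / 10! = 234102016512000 / 3628800 = 64512240.

64512240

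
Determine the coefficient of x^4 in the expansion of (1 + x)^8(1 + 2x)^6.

Coefficient of x^4 = Σ_{j} C(8,j)·1^j·C(6,4-j)·2^(4-j) for j from 0 to 4.
= 240 + 1280 + 1680 + 672 + 70 = 3942.

3942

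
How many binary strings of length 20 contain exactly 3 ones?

1140

Choose the 3 positions: C(20,3) = 1140.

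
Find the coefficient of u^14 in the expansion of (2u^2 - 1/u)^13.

General term: C(13,j)·(2u^2)^j·(-1/u)^(13-j), with u-exponent 2j − 1(13−j) = 3j − 13.
Set 3j − 13 = 14: j = 9.
C(13,9) = 715; 2^9 = 512; (-1)^4 = 1.
Coefficient = 715 · 512 · 1 = 366080.

366080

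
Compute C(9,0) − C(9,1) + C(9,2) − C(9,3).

The partial alternating sum Σ_{k=0}^{3} (−1)^k C(9,k) = (−1)^3 C(8,3) = -56.

-56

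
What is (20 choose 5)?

15504

C(20,5) = (20·19·18·17·16) / 5! = 1860480 / 120 = 15504.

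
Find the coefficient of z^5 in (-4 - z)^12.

12976128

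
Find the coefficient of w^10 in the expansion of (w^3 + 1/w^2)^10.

210

General term: C(10,j)·(w^3)^j·(1/w^2)^(10-j), with w-exponent 3j − 2(10−j) = 5j − 20.
Set 5j − 20 = 10: j = 6.
C(10,6) = 210; 1^6 = 1; 1^4 = 1.
Coefficient = 210 · 1 · 1 = 210.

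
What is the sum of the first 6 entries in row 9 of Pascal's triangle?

1 + 9 + 36 + 84 + 126 + 126 = 382.

382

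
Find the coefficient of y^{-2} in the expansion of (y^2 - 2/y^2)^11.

29568

General term: C(11,j)·(y^2)^j·(-2/y^2)^(11-j), with y-exponent 2j − 2(11−j) = 4j − 22.
Set 4j − 22 = -2: j = 5.
C(11,5) = 462; 1^5 = 1; (-2)^6 = 64.
Coefficient = 462 · 1 · 64 = 29568.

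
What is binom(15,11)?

1365

C(15,11) = C(15,4) by symmetry.
C(15,4) = (15·14·13·12) / 4! = 32760 / 24 = 1365.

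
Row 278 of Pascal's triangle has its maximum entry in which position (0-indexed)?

C(278,j) is maximized at j = 278/2 = 139.

139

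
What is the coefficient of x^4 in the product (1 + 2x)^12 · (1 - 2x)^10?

560

Coefficient of x^4 = Σ_{j} C(12,j)·2^j·C(10,4-j)·(-2)^(4-j) for j from 0 to 4.
= 3360 + (-23040) + 47520 + (-35200) + 7920 = 560.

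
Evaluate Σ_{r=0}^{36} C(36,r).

Setting x = 1 in (1+x)^36 gives Σ C(36,r) = 2^36 = 68719476736.

68719476736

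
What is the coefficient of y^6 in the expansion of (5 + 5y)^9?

164062500

The general term is C(9,j)·(5)^j·(5y)^(9-j); the y^6 term has j = 3.
C(9,3) = 84.
Coefficient = C(9,3) · 5^3 · 5^6 = 84 · 125 · 15625 = 164062500.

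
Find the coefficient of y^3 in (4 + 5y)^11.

1351680000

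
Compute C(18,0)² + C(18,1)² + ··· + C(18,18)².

By Vandermonde's identity, Σ C(18,j)² = C(36,18) = 9075135300.

9075135300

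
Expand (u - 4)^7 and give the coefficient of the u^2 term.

-21504

The general term is C(7,j)·(u)^j·(-4)^(7-j); the u^2 term has j = 2.
C(7,2) = 21.
Coefficient = C(7,2) · (-4)^5 = 21 · (-1024) = -21504.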